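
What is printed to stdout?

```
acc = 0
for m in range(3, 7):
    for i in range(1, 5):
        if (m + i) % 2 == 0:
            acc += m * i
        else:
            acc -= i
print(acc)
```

72

m=3,i=1: even sum, acc = 0+3 = 3
m=3,i=2: odd sum, acc = 3-2 = 1
m=3,i=3: even sum, acc = 1+9 = 10
m=3,i=4: odd sum, acc = 10-4 = 6
m=4,i=1: odd sum, acc = 6-1 = 5
m=4,i=2: even sum, acc = 5+8 = 13
m=4,i=3: odd sum, acc = 13-3 = 10
m=4,i=4: even sum, acc = 10+16 = 26
m=5,i=1: even sum, acc = 26+5 = 31
m=5,i=2: odd sum, acc = 31-2 = 29
m=5,i=3: even sum, acc = 29+15 = 44
m=5,i=4: odd sum, acc = 44-4 = 40
m=6,i=1: odd sum, acc = 40-1 = 39
m=6,i=2: even sum, acc = 39+12 = 51
m=6,i=3: odd sum, acc = 51-3 = 48
m=6,i=4: even sum, acc = 48+24 = 72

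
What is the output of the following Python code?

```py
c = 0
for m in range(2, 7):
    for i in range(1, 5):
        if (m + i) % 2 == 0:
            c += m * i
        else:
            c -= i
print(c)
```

m=2,i=1: odd sum, c = 0-1 = -1
m=2,i=2: even sum, c = (-1)+4 = 3
m=2,i=3: odd sum, c = 3-3 = 0
m=2,i=4: even sum, c = 0+8 = 8
m=3,i=1: even sum, c = 8+3 = 11
m=3,i=2: odd sum, c = 11-2 = 9
m=3,i=3: even sum, c = 9+9 = 18
m=3,i=4: odd sum, c = 18-4 = 14
m=4,i=1: odd sum, c = 14-1 = 13
m=4,i=2: even sum, c = 13+8 = 21
m=4,i=3: odd sum, c = 21-3 = 18
m=4,i=4: even sum, c = 18+16 = 34
m=5,i=1: even sum, c = 34+5 = 39
m=5,i=2: odd sum, c = 39-2 = 37
m=5,i=3: even sum, c = 37+15 = 52
m=5,i=4: odd sum, c = 52-4 = 48
m=6,i=1: odd sum, c = 48-1 = 47
m=6,i=2: even sum, c = 47+12 = 59
m=6,i=3: odd sum, c = 59-3 = 56
m=6,i=4: even sum, c = 56+24 = 80

80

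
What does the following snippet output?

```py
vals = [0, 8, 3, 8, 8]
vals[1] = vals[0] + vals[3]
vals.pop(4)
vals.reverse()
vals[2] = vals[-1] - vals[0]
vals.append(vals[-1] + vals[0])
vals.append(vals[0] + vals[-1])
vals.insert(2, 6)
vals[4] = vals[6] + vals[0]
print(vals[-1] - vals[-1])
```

vals[1] = vals[0]+vals[3] = 0+8 = 8 → [0, 8, 3, 8, 8]
pop(4) removes 8 → [0, 8, 3, 8]
reverse → [8, 3, 8, 0]
vals[2] = vals[-1]-vals[0] = 0-8 = -8 → [8, 3, -8, 0]
append vals[-1]+vals[0] = 0+8 = 8 → [8, 3, -8, 0, 8]
append vals[0]+vals[-1] = 8+8 = 16 → [8, 3, -8, 0, 8, 16]
insert 6 at 2 → [8, 3, 6, -8, 0, 8, 16]
vals[4] = vals[6]+vals[0] = 16+8 = 24 → [8, 3, 6, -8, 24, 8, 16]
vals[-1]-vals[-1] = 16-16 = 0

0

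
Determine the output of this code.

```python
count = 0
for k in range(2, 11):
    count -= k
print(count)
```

k=2: count = 0-2 = -2
k=3: count = (-2)-3 = -5
k=4: count = (-5)-4 = -9
k=5: count = (-9)-5 = -14
k=6: count = (-14)-6 = -20
k=7: count = (-20)-7 = -27
k=8: count = (-27)-8 = -35
k=9: count = (-35)-9 = -44
k=10: count = (-44)-10 = -54

-54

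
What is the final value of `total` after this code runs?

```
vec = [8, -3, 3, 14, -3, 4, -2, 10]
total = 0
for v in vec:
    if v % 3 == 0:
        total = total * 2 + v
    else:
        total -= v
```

v=8: not %3==0, total = 0-8 = -8
v=-3: %3==0, total = (-8)*2+(-3) = -19
v=3: %3==0, total = (-19)*2+3 = -35
v=14: not %3==0, total = (-35)-14 = -49
v=-3: %3==0, total = (-49)*2+(-3) = -101
v=4: not %3==0, total = (-101)-4 = -105
v=-2: not %3==0, total = (-105)-(-2) = -103
v=10: not %3==0, total = (-103)-10 = -113

-113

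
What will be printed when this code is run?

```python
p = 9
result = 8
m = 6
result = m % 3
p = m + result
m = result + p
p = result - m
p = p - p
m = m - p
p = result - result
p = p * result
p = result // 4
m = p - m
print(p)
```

result = 6%3 = 0
p = 6+0 = 6
m = 0+6 = 6
p = 0-6 = -6
p = (-6)-(-6) = 0
m = 6-0 = 6
p = 0-0 = 0
p = 0*0 = 0
p = 0//4 = 0
m = 0-6 = -6

0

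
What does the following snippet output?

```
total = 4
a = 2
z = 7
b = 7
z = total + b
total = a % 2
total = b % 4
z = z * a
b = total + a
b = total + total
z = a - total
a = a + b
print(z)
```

-1

z = 4+7 = 11
total = 2%2 = 0
total = 7%4 = 3
z = 11*2 = 22
b = 3+2 = 5
b = 3+3 = 6
z = 2-3 = -1
a = 2+6 = 8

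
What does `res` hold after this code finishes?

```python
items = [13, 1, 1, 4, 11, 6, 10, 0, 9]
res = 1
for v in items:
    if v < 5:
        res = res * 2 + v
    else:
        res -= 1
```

13

v=13: not <5, res = 1-1 = 0
v=1: <5, res = 0*2+1 = 1
v=1: <5, res = 1*2+1 = 3
v=4: <5, res = 3*2+4 = 10
v=11: not <5, res = 10-1 = 9
v=6: not <5, res = 9-1 = 8
v=10: not <5, res = 8-1 = 7
v=0: <5, res = 7*2+0 = 14
v=9: not <5, res = 14-1 = 13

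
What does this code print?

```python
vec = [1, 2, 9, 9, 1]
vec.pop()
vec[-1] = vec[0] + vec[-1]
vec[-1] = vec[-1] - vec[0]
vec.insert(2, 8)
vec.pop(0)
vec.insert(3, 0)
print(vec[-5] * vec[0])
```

4

pop() removes 1 → [1, 2, 9, 9]
vec[-1] = vec[0]+vec[-1] = 1+9 = 10 → [1, 2, 9, 10]
vec[-1] = vec[-1]-vec[0] = 10-1 = 9 → [1, 2, 9, 9]
insert 8 at 2 → [1, 2, 8, 9, 9]
pop(0) removes 1 → [2, 8, 9, 9]
insert 0 at 3 → [2, 8, 9, 0, 9]
vec[-5]*vec[0] = 2*2 = 4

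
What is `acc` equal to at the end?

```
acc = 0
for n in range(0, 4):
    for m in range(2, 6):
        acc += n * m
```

n=0,m=2: acc = 0+0 = 0
n=0,m=3: acc = 0+0 = 0
n=0,m=4: acc = 0+0 = 0
n=0,m=5: acc = 0+0 = 0
n=1,m=2: acc = 0+2 = 2
n=1,m=3: acc = 2+3 = 5
n=1,m=4: acc = 5+4 = 9
n=1,m=5: acc = 9+5 = 14
n=2,m=2: acc = 14+4 = 18
n=2,m=3: acc = 18+6 = 24
n=2,m=4: acc = 24+8 = 32
n=2,m=5: acc = 32+10 = 42
n=3,m=2: acc = 42+6 = 48
n=3,m=3: acc = 48+9 = 57
n=3,m=4: acc = 57+12 = 69
n=3,m=5: acc = 69+15 = 84

84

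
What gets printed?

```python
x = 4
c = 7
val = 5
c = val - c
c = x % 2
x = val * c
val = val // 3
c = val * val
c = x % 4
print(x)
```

c = 5-7 = -2
c = 4%2 = 0
x = 5*0 = 0
val = 5//3 = 1
c = 1*1 = 1
c = 0%4 = 0

0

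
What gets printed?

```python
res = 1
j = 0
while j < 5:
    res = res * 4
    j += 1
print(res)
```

j=0: res = 1*4 = 4
j=1: res = 4*4 = 16
j=2: res = 16*4 = 64
j=3: res = 64*4 = 256
j=4: res = 256*4 = 1024

1024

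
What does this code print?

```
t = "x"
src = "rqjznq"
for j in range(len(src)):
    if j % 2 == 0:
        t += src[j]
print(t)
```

xrjn

j=0: add 'r' → 'xr'
j=1: skip
j=2: add 'j' → 'xrj'
j=3: skip
j=4: add 'n' → 'xrjn'
j=5: skip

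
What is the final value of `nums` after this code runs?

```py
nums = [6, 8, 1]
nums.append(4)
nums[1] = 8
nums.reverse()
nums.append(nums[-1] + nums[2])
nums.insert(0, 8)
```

[8, 4, 1, 8, 6, 14]

append 4 → [6, 8, 1, 4]
nums[1] = 8 → [6, 8, 1, 4]
reverse → [4, 1, 8, 6]
append nums[-1]+nums[2] = 6+8 = 14 → [4, 1, 8, 6, 14]
insert 8 at 0 → [8, 4, 1, 8, 6, 14]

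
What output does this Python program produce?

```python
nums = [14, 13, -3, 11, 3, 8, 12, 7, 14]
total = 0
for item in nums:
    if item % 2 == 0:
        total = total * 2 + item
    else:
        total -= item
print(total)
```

-24

item=14: even, total = 0*2+14 = 14
item=13: not even, total = 14-13 = 1
item=-3: not even, total = 1-(-3) = 4
item=11: not even, total = 4-11 = -7
item=3: not even, total = (-7)-3 = -10
item=8: even, total = (-10)*2+8 = -12
item=12: even, total = (-12)*2+12 = -12
item=7: not even, total = (-12)-7 = -19
item=14: even, total = (-19)*2+14 = -24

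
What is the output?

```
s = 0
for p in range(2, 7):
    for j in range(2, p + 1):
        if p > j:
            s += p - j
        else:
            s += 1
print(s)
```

25

p=2,j=2: not 2>2, s = 0+1 = 1
p=3,j=2: 3>2, s = 1+1 = 2
p=3,j=3: not 3>3, s = 2+1 = 3
p=4,j=2: 4>2, s = 3+2 = 5
p=4,j=3: 4>3, s = 5+1 = 6
p=4,j=4: not 4>4, s = 6+1 = 7
p=5,j=2: 5>2, s = 7+3 = 10
p=5,j=3: 5>3, s = 10+2 = 12
p=5,j=4: 5>4, s = 12+1 = 13
p=5,j=5: not 5>5, s = 13+1 = 14
p=6,j=2: 6>2, s = 14+4 = 18
p=6,j=3: 6>3, s = 18+3 = 21
p=6,j=4: 6>4, s = 21+2 = 23
p=6,j=5: 6>5, s = 23+1 = 24
p=6,j=6: not 6>6, s = 24+1 = 25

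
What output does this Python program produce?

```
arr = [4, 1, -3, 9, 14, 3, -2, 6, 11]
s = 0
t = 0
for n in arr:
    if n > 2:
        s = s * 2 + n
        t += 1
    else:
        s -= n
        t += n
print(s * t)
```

982

n=4: >2, s = 0*2+4 = 4; t=1
n=1: not >2, s = 4-1 = 3; t=2
n=-3: not >2, s = 3-(-3) = 6; t=-1
n=9: >2, s = 6*2+9 = 21; t=0
n=14: >2, s = 21*2+14 = 56; t=1
n=3: >2, s = 56*2+3 = 115; t=2
n=-2: not >2, s = 115-(-2) = 117; t=0
n=6: >2, s = 117*2+6 = 240; t=1
n=11: >2, s = 240*2+11 = 491; t=2
s*t = 491*2 = 982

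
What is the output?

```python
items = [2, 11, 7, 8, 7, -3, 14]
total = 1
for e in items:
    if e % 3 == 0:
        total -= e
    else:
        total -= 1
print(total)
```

e=2: not %3==0, total = 1-1 = 0
e=11: not %3==0, total = 0-1 = -1
e=7: not %3==0, total = (-1)-1 = -2
e=8: not %3==0, total = (-2)-1 = -3
e=7: not %3==0, total = (-3)-1 = -4
e=-3: %3==0, total = (-4)-(-3) = -1
e=14: not %3==0, total = (-1)-1 = -2

-2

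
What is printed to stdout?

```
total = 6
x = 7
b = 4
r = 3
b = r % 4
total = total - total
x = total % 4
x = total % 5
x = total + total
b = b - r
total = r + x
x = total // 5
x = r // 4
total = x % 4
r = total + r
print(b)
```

0

b = 3%4 = 3
total = 6-6 = 0
x = 0%4 = 0
x = 0%5 = 0
x = 0+0 = 0
b = 3-3 = 0
total = 3+0 = 3
x = 3//5 = 0
x = 3//4 = 0
total = 0%4 = 0
r = 0+3 = 3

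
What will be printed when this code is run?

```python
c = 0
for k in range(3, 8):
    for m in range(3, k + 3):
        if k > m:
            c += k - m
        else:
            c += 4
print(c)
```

80

k=3,m=3: not 3>3, c = 0+4 = 4
k=3,m=4: not 3>4, c = 4+4 = 8
k=3,m=5: not 3>5, c = 8+4 = 12
k=4,m=3: 4>3, c = 12+1 = 13
k=4,m=4: not 4>4, c = 13+4 = 17
k=4,m=5: not 4>5, c = 17+4 = 21
k=4,m=6: not 4>6, c = 21+4 = 25
k=5,m=3: 5>3, c = 25+2 = 27
k=5,m=4: 5>4, c = 27+1 = 28
k=5,m=5: not 5>5, c = 28+4 = 32
k=5,m=6: not 5>6, c = 32+4 = 36
k=5,m=7: not 5>7, c = 36+4 = 40
k=6,m=3: 6>3, c = 40+3 = 43
k=6,m=4: 6>4, c = 43+2 = 45
k=6,m=5: 6>5, c = 45+1 = 46
k=6,m=6: not 6>6, c = 46+4 = 50
k=6,m=7: not 6>7, c = 50+4 = 54
k=6,m=8: not 6>8, c = 54+4 = 58
k=7,m=3: 7>3, c = 58+4 = 62
k=7,m=4: 7>4, c = 62+3 = 65
k=7,m=5: 7>5, c = 65+2 = 67
k=7,m=6: 7>6, c = 67+1 = 68
k=7,m=7: not 7>7, c = 68+4 = 72
k=7,m=8: not 7>8, c = 72+4 = 76
k=7,m=9: not 7>9, c = 76+4 = 80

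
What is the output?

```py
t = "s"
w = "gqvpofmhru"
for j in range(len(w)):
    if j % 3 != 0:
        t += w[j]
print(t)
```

sqvofhr

j=0: skip
j=1: add 'q' → 'sq'
j=2: add 'v' → 'sqv'
j=3: skip
j=4: add 'o' → 'sqvo'
j=5: add 'f' → 'sqvof'
j=6: skip
j=7: add 'h' → 'sqvofh'
j=8: add 'r' → 'sqvofhr'
j=9: skip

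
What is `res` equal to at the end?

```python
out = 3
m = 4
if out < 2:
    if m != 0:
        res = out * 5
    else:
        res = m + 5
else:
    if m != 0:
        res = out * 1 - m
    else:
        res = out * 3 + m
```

-1

out=3, m=4
out < 2 is False; m != 0 is True
→ res = out * 1 - m = -1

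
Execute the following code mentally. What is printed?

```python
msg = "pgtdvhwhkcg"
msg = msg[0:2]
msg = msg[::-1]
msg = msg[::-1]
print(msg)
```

slice [0:2] → 'pg'
reverse → 'gp'
reverse → 'pg'

pg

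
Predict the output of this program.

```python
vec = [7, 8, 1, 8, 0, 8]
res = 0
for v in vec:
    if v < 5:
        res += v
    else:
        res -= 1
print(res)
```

-3

v=7: not <5, res = 0-1 = -1
v=8: not <5, res = (-1)-1 = -2
v=1: <5, res = (-2)+1 = -1
v=8: not <5, res = (-1)-1 = -2
v=0: <5, res = (-2)+0 = -2
v=8: not <5, res = (-2)-1 = -3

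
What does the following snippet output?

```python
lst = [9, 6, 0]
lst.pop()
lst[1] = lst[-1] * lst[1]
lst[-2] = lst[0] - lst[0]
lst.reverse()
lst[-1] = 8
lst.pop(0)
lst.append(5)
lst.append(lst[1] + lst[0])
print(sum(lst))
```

26

pop() removes 0 → [9, 6]
lst[1] = lst[-1]*lst[1] = 6*6 = 36 → [9, 36]
lst[-2] = lst[0]-lst[0] = 9-9 = 0 → [0, 36]
reverse → [36, 0]
lst[-1] = 8 → [36, 8]
pop(0) removes 36 → [8]
append 5 → [8, 5]
append lst[1]+lst[0] = 5+8 = 13 → [8, 5, 13]
sum = 26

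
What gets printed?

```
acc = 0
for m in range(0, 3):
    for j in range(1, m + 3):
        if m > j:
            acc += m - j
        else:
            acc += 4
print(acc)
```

m=0,j=1: not 0>1, acc = 0+4 = 4
m=0,j=2: not 0>2, acc = 4+4 = 8
m=1,j=1: not 1>1, acc = 8+4 = 12
m=1,j=2: not 1>2, acc = 12+4 = 16
m=1,j=3: not 1>3, acc = 16+4 = 20
m=2,j=1: 2>1, acc = 20+1 = 21
m=2,j=2: not 2>2, acc = 21+4 = 25
m=2,j=3: not 2>3, acc = 25+4 = 29
m=2,j=4: not 2>4, acc = 29+4 = 33

33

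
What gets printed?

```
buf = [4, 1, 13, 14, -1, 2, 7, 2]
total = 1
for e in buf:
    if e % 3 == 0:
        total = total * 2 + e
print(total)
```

e=4: not %3==0
e=1: not %3==0
e=13: not %3==0
e=14: not %3==0
e=-1: not %3==0
e=2: not %3==0
e=7: not %3==0
e=2: not %3==0

1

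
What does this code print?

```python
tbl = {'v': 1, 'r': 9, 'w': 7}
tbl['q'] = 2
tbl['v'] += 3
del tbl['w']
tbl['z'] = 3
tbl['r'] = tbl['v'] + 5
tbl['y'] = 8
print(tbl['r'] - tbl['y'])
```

1

tbl['q'] = 2 → {'v': 1, 'r': 9, 'w': 7, 'q': 2}
tbl['v'] = 1+3 = 4 → {'v': 4, 'r': 9, 'w': 7, 'q': 2}
del 'w' → {'v': 4, 'r': 9, 'q': 2}
tbl['z'] = 3 → {'v': 4, 'r': 9, 'q': 2, 'z': 3}
tbl['r'] = tbl['v']+5 = 9 → {'v': 4, 'r': 9, 'q': 2, 'z': 3}
tbl['y'] = 8 → {'v': 4, 'r': 9, 'q': 2, 'z': 3, 'y': 8}
tbl['r']-tbl['y'] = 9-8 = 1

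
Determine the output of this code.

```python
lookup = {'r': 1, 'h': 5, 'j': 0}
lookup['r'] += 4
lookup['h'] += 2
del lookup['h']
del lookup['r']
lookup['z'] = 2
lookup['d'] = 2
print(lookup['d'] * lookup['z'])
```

4

lookup['r'] = 1+4 = 5 → {'r': 5, 'h': 5, 'j': 0}
lookup['h'] = 5+2 = 7 → {'r': 5, 'h': 7, 'j': 0}
del 'h' → {'r': 5, 'j': 0}
del 'r' → {'j': 0}
lookup['z'] = 2 → {'j': 0, 'z': 2}
lookup['d'] = 2 → {'j': 0, 'z': 2, 'd': 2}
lookup['d']*lookup['z'] = 2*2 = 4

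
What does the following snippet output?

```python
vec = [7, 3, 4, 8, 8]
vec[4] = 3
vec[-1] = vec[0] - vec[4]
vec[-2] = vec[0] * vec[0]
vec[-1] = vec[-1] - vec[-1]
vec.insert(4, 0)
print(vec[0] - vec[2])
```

3

vec[4] = 3 → [7, 3, 4, 8, 3]
vec[-1] = vec[0]-vec[4] = 7-3 = 4 → [7, 3, 4, 8, 4]
vec[-2] = vec[0]*vec[0] = 7*7 = 49 → [7, 3, 4, 49, 4]
vec[-1] = vec[-1]-vec[-1] = 4-4 = 0 → [7, 3, 4, 49, 0]
insert 0 at 4 → [7, 3, 4, 49, 0, 0]
vec[0]-vec[2] = 7-4 = 3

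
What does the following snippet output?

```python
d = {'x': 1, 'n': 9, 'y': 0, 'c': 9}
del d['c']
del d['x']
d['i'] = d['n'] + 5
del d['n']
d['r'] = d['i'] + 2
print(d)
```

del 'c' → {'x': 1, 'n': 9, 'y': 0}
del 'x' → {'n': 9, 'y': 0}
d['i'] = d['n']+5 = 14 → {'n': 9, 'y': 0, 'i': 14}
del 'n' → {'y': 0, 'i': 14}
d['r'] = d['i']+2 = 16 → {'y': 0, 'i': 14, 'r': 16}

{'y': 0, 'i': 14, 'r': 16}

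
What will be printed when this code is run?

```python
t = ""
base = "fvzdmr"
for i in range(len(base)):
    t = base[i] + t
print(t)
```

rmdzvf

i=0: prepend 'f' → 'f'
i=1: prepend 'v' → 'vf'
i=2: prepend 'z' → 'zvf'
i=3: prepend 'd' → 'dzvf'
i=4: prepend 'm' → 'mdzvf'
i=5: prepend 'r' → 'rmdzvf'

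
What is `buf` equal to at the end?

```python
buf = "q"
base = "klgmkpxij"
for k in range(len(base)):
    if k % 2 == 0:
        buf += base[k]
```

'qkgkxj'

k=0: add 'k' → 'qk'
k=1: skip
k=2: add 'g' → 'qkg'
k=3: skip
k=4: add 'k' → 'qkgk'
k=5: skip
k=6: add 'x' → 'qkgkx'
k=7: skip
k=8: add 'j' → 'qkgkxj'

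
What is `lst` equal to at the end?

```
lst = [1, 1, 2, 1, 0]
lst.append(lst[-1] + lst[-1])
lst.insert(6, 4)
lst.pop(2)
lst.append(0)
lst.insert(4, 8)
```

append lst[-1]+lst[-1] = 0+0 = 0 → [1, 1, 2, 1, 0, 0]
insert 4 at 6 → [1, 1, 2, 1, 0, 0, 4]
pop(2) removes 2 → [1, 1, 1, 0, 0, 4]
append 0 → [1, 1, 1, 0, 0, 4, 0]
insert 8 at 4 → [1, 1, 1, 0, 8, 0, 4, 0]

[1, 1, 1, 0, 8, 0, 4, 0]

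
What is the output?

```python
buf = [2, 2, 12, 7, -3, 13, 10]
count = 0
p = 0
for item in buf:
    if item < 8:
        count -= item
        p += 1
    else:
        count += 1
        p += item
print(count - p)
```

item=2: <8, count = 0-2 = -2; p=1
item=2: <8, count = (-2)-2 = -4; p=2
item=12: not <8, count = (-4)+1 = -3; p=14
item=7: <8, count = (-3)-7 = -10; p=15
item=-3: <8, count = (-10)-(-3) = -7; p=16
item=13: not <8, count = (-7)+1 = -6; p=29
item=10: not <8, count = (-6)+1 = -5; p=39
count-p = (-5)-39 = -44

-44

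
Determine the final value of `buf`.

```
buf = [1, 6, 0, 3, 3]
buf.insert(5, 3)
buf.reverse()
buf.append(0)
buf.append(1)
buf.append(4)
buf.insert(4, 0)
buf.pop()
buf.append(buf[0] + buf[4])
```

[3, 3, 3, 0, 0, 6, 1, 0, 1, 3]

insert 3 at 5 → [1, 6, 0, 3, 3, 3]
reverse → [3, 3, 3, 0, 6, 1]
append 0 → [3, 3, 3, 0, 6, 1, 0]
append 1 → [3, 3, 3, 0, 6, 1, 0, 1]
append 4 → [3, 3, 3, 0, 6, 1, 0, 1, 4]
insert 0 at 4 → [3, 3, 3, 0, 0, 6, 1, 0, 1, 4]
pop() removes 4 → [3, 3, 3, 0, 0, 6, 1, 0, 1]
append buf[0]+buf[4] = 3+0 = 3 → [3, 3, 3, 0, 0, 6, 1, 0, 1, 3]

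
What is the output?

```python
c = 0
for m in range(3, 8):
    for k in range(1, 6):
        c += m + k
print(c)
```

200

m=3,k=1: c = 0+4 = 4
m=3,k=2: c = 4+5 = 9
m=3,k=3: c = 9+6 = 15
m=3,k=4: c = 15+7 = 22
m=3,k=5: c = 22+8 = 30
m=4,k=1: c = 30+5 = 35
m=4,k=2: c = 35+6 = 41
m=4,k=3: c = 41+7 = 48
m=4,k=4: c = 48+8 = 56
m=4,k=5: c = 56+9 = 65
m=5,k=1: c = 65+6 = 71
m=5,k=2: c = 71+7 = 78
m=5,k=3: c = 78+8 = 86
m=5,k=4: c = 86+9 = 95
m=5,k=5: c = 95+10 = 105
m=6,k=1: c = 105+7 = 112
m=6,k=2: c = 112+8 = 120
m=6,k=3: c = 120+9 = 129
m=6,k=4: c = 129+10 = 139
m=6,k=5: c = 139+11 = 150
m=7,k=1: c = 150+8 = 158
m=7,k=2: c = 158+9 = 167
m=7,k=3: c = 167+10 = 177
m=7,k=4: c = 177+11 = 188
m=7,k=5: c = 188+12 = 200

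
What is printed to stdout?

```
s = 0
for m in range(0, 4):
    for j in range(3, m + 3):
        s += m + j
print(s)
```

m=1,j=3: s = 0+4 = 4
m=2,j=3: s = 4+5 = 9
m=2,j=4: s = 9+6 = 15
m=3,j=3: s = 15+6 = 21
m=3,j=4: s = 21+7 = 28
m=3,j=5: s = 28+8 = 36

36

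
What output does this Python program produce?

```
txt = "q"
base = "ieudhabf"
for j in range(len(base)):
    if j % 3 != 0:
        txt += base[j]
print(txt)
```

j=0: skip
j=1: add 'e' → 'qe'
j=2: add 'u' → 'qeu'
j=3: skip
j=4: add 'h' → 'qeuh'
j=5: add 'a' → 'qeuha'
j=6: skip
j=7: add 'f' → 'qeuhaf'

qeuhaf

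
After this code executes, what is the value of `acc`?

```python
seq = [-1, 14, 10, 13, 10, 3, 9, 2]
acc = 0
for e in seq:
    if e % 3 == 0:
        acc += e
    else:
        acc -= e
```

-36

e=-1: not %3==0, acc = 0-(-1) = 1
e=14: not %3==0, acc = 1-14 = -13
e=10: not %3==0, acc = (-13)-10 = -23
e=13: not %3==0, acc = (-23)-13 = -36
e=10: not %3==0, acc = (-36)-10 = -46
e=3: %3==0, acc = (-46)+3 = -43
e=9: %3==0, acc = (-43)+9 = -34
e=2: not %3==0, acc = (-34)-2 = -36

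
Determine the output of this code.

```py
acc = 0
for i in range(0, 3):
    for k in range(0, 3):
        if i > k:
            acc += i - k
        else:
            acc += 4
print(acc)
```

i=0,k=0: not 0>0, acc = 0+4 = 4
i=0,k=1: not 0>1, acc = 4+4 = 8
i=0,k=2: not 0>2, acc = 8+4 = 12
i=1,k=0: 1>0, acc = 12+1 = 13
i=1,k=1: not 1>1, acc = 13+4 = 17
i=1,k=2: not 1>2, acc = 17+4 = 21
i=2,k=0: 2>0, acc = 21+2 = 23
i=2,k=1: 2>1, acc = 23+1 = 24
i=2,k=2: not 2>2, acc = 24+4 = 28

28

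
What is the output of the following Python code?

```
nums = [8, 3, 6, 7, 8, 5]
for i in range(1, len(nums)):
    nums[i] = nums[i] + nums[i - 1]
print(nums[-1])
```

i=1: nums[1] = 3+8 = 11 → [8, 11, 6, 7, 8, 5]
i=2: nums[2] = 6+11 = 17 → [8, 11, 17, 7, 8, 5]
i=3: nums[3] = 7+17 = 24 → [8, 11, 17, 24, 8, 5]
i=4: nums[4] = 8+24 = 32 → [8, 11, 17, 24, 32, 5]
i=5: nums[5] = 5+32 = 37 → [8, 11, 17, 24, 32, 37]

37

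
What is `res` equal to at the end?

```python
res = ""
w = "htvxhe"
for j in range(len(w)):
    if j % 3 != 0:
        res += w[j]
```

j=0: skip
j=1: add 't' → 't'
j=2: add 'v' → 'tv'
j=3: skip
j=4: add 'h' → 'tvh'
j=5: add 'e' → 'tvhe'

'tvhe'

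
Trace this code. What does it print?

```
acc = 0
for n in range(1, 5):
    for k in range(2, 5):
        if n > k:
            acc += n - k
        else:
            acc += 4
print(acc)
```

40

n=1,k=2: not 1>2, acc = 0+4 = 4
n=1,k=3: not 1>3, acc = 4+4 = 8
n=1,k=4: not 1>4, acc = 8+4 = 12
n=2,k=2: not 2>2, acc = 12+4 = 16
n=2,k=3: not 2>3, acc = 16+4 = 20
n=2,k=4: not 2>4, acc = 20+4 = 24
n=3,k=2: 3>2, acc = 24+1 = 25
n=3,k=3: not 3>3, acc = 25+4 = 29
n=3,k=4: not 3>4, acc = 29+4 = 33
n=4,k=2: 4>2, acc = 33+2 = 35
n=4,k=3: 4>3, acc = 35+1 = 36
n=4,k=4: not 4>4, acc = 36+4 = 40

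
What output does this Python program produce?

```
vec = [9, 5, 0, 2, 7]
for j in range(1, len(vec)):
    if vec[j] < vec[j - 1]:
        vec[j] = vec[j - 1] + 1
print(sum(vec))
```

j=1: 5<9, vec[1] = 9+1 = 10 → [9, 10, 0, 2, 7]
j=2: 0<10, vec[2] = 10+1 = 11 → [9, 10, 11, 2, 7]
j=3: 2<11, vec[3] = 11+1 = 12 → [9, 10, 11, 12, 7]
j=4: 7<12, vec[4] = 12+1 = 13 → [9, 10, 11, 12, 13]
sum = 55

55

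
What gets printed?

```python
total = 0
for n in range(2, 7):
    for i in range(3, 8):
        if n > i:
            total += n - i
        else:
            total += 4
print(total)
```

n=2,i=3: not 2>3, total = 0+4 = 4
n=2,i=4: not 2>4, total = 4+4 = 8
n=2,i=5: not 2>5, total = 8+4 = 12
n=2,i=6: not 2>6, total = 12+4 = 16
n=2,i=7: not 2>7, total = 16+4 = 20
n=3,i=3: not 3>3, total = 20+4 = 24
n=3,i=4: not 3>4, total = 24+4 = 28
n=3,i=5: not 3>5, total = 28+4 = 32
n=3,i=6: not 3>6, total = 32+4 = 36
n=3,i=7: not 3>7, total = 36+4 = 40
n=4,i=3: 4>3, total = 40+1 = 41
n=4,i=4: not 4>4, total = 41+4 = 45
n=4,i=5: not 4>5, total = 45+4 = 49
n=4,i=6: not 4>6, total = 49+4 = 53
n=4,i=7: not 4>7, total = 53+4 = 57
n=5,i=3: 5>3, total = 57+2 = 59
n=5,i=4: 5>4, total = 59+1 = 60
n=5,i=5: not 5>5, total = 60+4 = 64
n=5,i=6: not 5>6, total = 64+4 = 68
n=5,i=7: not 5>7, total = 68+4 = 72
n=6,i=3: 6>3, total = 72+3 = 75
n=6,i=4: 6>4, total = 75+2 = 77
n=6,i=5: 6>5, total = 77+1 = 78
n=6,i=6: not 6>6, total = 78+4 = 82
n=6,i=7: not 6>7, total = 82+4 = 86

86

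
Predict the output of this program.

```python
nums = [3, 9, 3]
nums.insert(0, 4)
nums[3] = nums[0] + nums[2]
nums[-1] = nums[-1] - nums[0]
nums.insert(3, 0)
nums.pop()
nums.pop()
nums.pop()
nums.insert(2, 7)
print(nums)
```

insert 4 at 0 → [4, 3, 9, 3]
nums[3] = nums[0]+nums[2] = 4+9 = 13 → [4, 3, 9, 13]
nums[-1] = nums[-1]-nums[0] = 13-4 = 9 → [4, 3, 9, 9]
insert 0 at 3 → [4, 3, 9, 0, 9]
pop() removes 9 → [4, 3, 9, 0]
pop() removes 0 → [4, 3, 9]
pop() removes 9 → [4, 3]
insert 7 at 2 → [4, 3, 7]

[4, 3, 7]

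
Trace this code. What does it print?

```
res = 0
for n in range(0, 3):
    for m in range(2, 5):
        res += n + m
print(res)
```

n=0,m=2: res = 0+2 = 2
n=0,m=3: res = 2+3 = 5
n=0,m=4: res = 5+4 = 9
n=1,m=2: res = 9+3 = 12
n=1,m=3: res = 12+4 = 16
n=1,m=4: res = 16+5 = 21
n=2,m=2: res = 21+4 = 25
n=2,m=3: res = 25+5 = 30
n=2,m=4: res = 30+6 = 36

36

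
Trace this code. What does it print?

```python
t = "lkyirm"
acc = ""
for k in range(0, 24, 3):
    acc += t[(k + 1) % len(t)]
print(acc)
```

k=0: add t[1]='k' → 'k'
k=3: add t[4]='r' → 'kr'
k=6: add t[1]='k' → 'krk'
k=9: add t[4]='r' → 'krkr'
k=12: add t[1]='k' → 'krkrk'
k=15: add t[4]='r' → 'krkrkr'
k=18: add t[1]='k' → 'krkrkrk'
k=21: add t[4]='r' → 'krkrkrkr'

krkrkrkr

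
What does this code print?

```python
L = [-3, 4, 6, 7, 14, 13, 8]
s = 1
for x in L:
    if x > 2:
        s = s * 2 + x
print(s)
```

x=-3: not >2
x=4: >2, s = 1*2+4 = 6
x=6: >2, s = 6*2+6 = 18
x=7: >2, s = 18*2+7 = 43
x=14: >2, s = 43*2+14 = 100
x=13: >2, s = 100*2+13 = 213
x=8: >2, s = 213*2+8 = 434

434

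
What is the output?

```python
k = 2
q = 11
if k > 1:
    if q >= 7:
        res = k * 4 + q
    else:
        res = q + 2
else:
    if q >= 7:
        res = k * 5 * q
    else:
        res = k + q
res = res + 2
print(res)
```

k=2, q=11
k > 1 is True; q >= 7 is True
→ res = k * 4 + q = 19
res = 19+2 = 21

21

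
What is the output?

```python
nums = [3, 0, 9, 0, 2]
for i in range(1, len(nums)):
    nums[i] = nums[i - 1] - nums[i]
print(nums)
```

i=1: nums[1] = 3-0 = 3 → [3, 3, 9, 0, 2]
i=2: nums[2] = 3-9 = -6 → [3, 3, -6, 0, 2]
i=3: nums[3] = (-6)-0 = -6 → [3, 3, -6, -6, 2]
i=4: nums[4] = (-6)-2 = -8 → [3, 3, -6, -6, -8]

[3, 3, -6, -6, -8]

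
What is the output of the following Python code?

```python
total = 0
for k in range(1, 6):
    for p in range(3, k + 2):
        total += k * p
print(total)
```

165

k=2,p=3: total = 0+6 = 6
k=3,p=3: total = 6+9 = 15
k=3,p=4: total = 15+12 = 27
k=4,p=3: total = 27+12 = 39
k=4,p=4: total = 39+16 = 55
k=4,p=5: total = 55+20 = 75
k=5,p=3: total = 75+15 = 90
k=5,p=4: total = 90+20 = 110
k=5,p=5: total = 110+25 = 135
k=5,p=6: total = 135+30 = 165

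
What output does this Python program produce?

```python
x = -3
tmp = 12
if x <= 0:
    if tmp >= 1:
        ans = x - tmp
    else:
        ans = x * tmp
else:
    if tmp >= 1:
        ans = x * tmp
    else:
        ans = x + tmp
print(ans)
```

-15

x=-3, tmp=12
x <= 0 is True; tmp >= 1 is True
→ ans = x - tmp = -15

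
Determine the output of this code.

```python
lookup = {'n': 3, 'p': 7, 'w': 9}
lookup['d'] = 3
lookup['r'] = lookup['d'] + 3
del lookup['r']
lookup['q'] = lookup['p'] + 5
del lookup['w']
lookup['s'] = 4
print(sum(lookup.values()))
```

29

lookup['d'] = 3 → {'n': 3, 'p': 7, 'w': 9, 'd': 3}
lookup['r'] = lookup['d']+3 = 6 → {'n': 3, 'p': 7, 'w': 9, 'd': 3, 'r': 6}
del 'r' → {'n': 3, 'p': 7, 'w': 9, 'd': 3}
lookup['q'] = lookup['p']+5 = 12 → {'n': 3, 'p': 7, 'w': 9, 'd': 3, 'q': 12}
del 'w' → {'n': 3, 'p': 7, 'd': 3, 'q': 12}
lookup['s'] = 4 → {'n': 3, 'p': 7, 'd': 3, 'q': 12, 's': 4}
sum of values = 29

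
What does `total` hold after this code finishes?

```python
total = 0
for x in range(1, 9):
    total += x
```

36

x=1: total = 0+1 = 1
x=2: total = 1+2 = 3
x=3: total = 3+3 = 6
x=4: total = 6+4 = 10
x=5: total = 10+5 = 15
x=6: total = 15+6 = 21
x=7: total = 21+7 = 28
x=8: total = 28+8 = 36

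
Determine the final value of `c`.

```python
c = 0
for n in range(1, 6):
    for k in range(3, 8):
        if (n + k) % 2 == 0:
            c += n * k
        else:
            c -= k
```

135

n=1,k=3: even sum, c = 0+3 = 3
n=1,k=4: odd sum, c = 3-4 = -1
n=1,k=5: even sum, c = (-1)+5 = 4
n=1,k=6: odd sum, c = 4-6 = -2
n=1,k=7: even sum, c = (-2)+7 = 5
n=2,k=3: odd sum, c = 5-3 = 2
n=2,k=4: even sum, c = 2+8 = 10
n=2,k=5: odd sum, c = 10-5 = 5
n=2,k=6: even sum, c = 5+12 = 17
n=2,k=7: odd sum, c = 17-7 = 10
n=3,k=3: even sum, c = 10+9 = 19
n=3,k=4: odd sum, c = 19-4 = 15
n=3,k=5: even sum, c = 15+15 = 30
n=3,k=6: odd sum, c = 30-6 = 24
n=3,k=7: even sum, c = 24+21 = 45
n=4,k=3: odd sum, c = 45-3 = 42
n=4,k=4: even sum, c = 42+16 = 58
n=4,k=5: odd sum, c = 58-5 = 53
n=4,k=6: even sum, c = 53+24 = 77
n=4,k=7: odd sum, c = 77-7 = 70
n=5,k=3: even sum, c = 70+15 = 85
n=5,k=4: odd sum, c = 85-4 = 81
n=5,k=5: even sum, c = 81+25 = 106
n=5,k=6: odd sum, c = 106-6 = 100
n=5,k=7: even sum, c = 100+35 = 135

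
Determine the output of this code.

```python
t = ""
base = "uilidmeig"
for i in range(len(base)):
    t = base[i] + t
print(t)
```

i=0: prepend 'u' → 'u'
i=1: prepend 'i' → 'iu'
i=2: prepend 'l' → 'liu'
i=3: prepend 'i' → 'iliu'
i=4: prepend 'd' → 'diliu'
i=5: prepend 'm' → 'mdiliu'
i=6: prepend 'e' → 'emdiliu'
i=7: prepend 'i' → 'iemdiliu'
i=8: prepend 'g' → 'giemdiliu'

giemdiliu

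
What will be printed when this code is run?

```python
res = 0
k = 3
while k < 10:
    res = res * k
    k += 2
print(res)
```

k=3: res = 0*3 = 0
k=5: res = 0*5 = 0
k=7: res = 0*7 = 0
k=9: res = 0*9 = 0

0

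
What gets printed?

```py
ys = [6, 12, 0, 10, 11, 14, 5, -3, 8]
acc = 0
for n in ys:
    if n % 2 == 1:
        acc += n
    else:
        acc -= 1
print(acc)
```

n=6: not odd, acc = 0-1 = -1
n=12: not odd, acc = (-1)-1 = -2
n=0: not odd, acc = (-2)-1 = -3
n=10: not odd, acc = (-3)-1 = -4
n=11: odd, acc = (-4)+11 = 7
n=14: not odd, acc = 7-1 = 6
n=5: odd, acc = 6+5 = 11
n=-3: odd, acc = 11+(-3) = 8
n=8: not odd, acc = 8-1 = 7

7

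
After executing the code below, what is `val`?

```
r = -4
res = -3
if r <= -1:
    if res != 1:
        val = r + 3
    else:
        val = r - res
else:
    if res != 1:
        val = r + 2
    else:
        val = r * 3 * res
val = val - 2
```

r=-4, res=-3
r <= -1 is True; res != 1 is True
→ val = r + 3 = -1
val = (-1)-2 = -3

-3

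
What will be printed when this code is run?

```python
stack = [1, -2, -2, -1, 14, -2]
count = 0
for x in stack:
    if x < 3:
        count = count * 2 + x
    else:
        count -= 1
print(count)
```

x=1: <3, count = 0*2+1 = 1
x=-2: <3, count = 1*2+(-2) = 0
x=-2: <3, count = 0*2+(-2) = -2
x=-1: <3, count = (-2)*2+(-1) = -5
x=14: not <3, count = (-5)-1 = -6
x=-2: <3, count = (-6)*2+(-2) = -14

-14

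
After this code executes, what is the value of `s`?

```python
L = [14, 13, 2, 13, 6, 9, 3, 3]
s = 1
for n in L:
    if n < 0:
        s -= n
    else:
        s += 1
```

9

n=14: not <0, s = 1+1 = 2
n=13: not <0, s = 2+1 = 3
n=2: not <0, s = 3+1 = 4
n=13: not <0, s = 4+1 = 5
n=6: not <0, s = 5+1 = 6
n=9: not <0, s = 6+1 = 7
n=3: not <0, s = 7+1 = 8
n=3: not <0, s = 8+1 = 9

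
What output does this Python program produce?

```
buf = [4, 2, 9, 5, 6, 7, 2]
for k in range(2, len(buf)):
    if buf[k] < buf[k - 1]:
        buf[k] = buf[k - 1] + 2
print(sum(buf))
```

71

k=2: 9>=2, unchanged → [4, 2, 9, 5, 6, 7, 2]
k=3: 5<9, buf[3] = 9+2 = 11 → [4, 2, 9, 11, 6, 7, 2]
k=4: 6<11, buf[4] = 11+2 = 13 → [4, 2, 9, 11, 13, 7, 2]
k=5: 7<13, buf[5] = 13+2 = 15 → [4, 2, 9, 11, 13, 15, 2]
k=6: 2<15, buf[6] = 15+2 = 17 → [4, 2, 9, 11, 13, 15, 17]
sum = 71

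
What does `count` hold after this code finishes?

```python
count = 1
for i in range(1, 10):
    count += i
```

i=1: count = 1+1 = 2
i=2: count = 2+2 = 4
i=3: count = 4+3 = 7
i=4: count = 7+4 = 11
i=5: count = 11+5 = 16
i=6: count = 16+6 = 22
i=7: count = 22+7 = 29
i=8: count = 29+8 = 37
i=9: count = 37+9 = 46

46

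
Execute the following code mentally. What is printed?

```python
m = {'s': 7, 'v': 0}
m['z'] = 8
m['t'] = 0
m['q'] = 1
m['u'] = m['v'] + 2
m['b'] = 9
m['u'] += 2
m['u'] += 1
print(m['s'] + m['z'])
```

m['z'] = 8 → {'s': 7, 'v': 0, 'z': 8}
m['t'] = 0 → {'s': 7, 'v': 0, 'z': 8, 't': 0}
m['q'] = 1 → {'s': 7, 'v': 0, 'z': 8, 't': 0, 'q': 1}
m['u'] = m['v']+2 = 2 → {'s': 7, 'v': 0, 'z': 8, 't': 0, 'q': 1, 'u': 2}
m['b'] = 9 → {'s': 7, 'v': 0, 'z': 8, 't': 0, 'q': 1, 'u': 2, 'b': 9}
m['u'] = 2+2 = 4 → {'s': 7, 'v': 0, 'z': 8, 't': 0, 'q': 1, 'u': 4, 'b': 9}
m['u'] = 4+1 = 5 → {'s': 7, 'v': 0, 'z': 8, 't': 0, 'q': 1, 'u': 5, 'b': 9}
m['s']+m['z'] = 7+8 = 15

15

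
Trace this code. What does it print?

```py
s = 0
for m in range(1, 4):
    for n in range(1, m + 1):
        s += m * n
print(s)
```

m=1,n=1: s = 0+1 = 1
m=2,n=1: s = 1+2 = 3
m=2,n=2: s = 3+4 = 7
m=3,n=1: s = 7+3 = 10
m=3,n=2: s = 10+6 = 16
m=3,n=3: s = 16+9 = 25

25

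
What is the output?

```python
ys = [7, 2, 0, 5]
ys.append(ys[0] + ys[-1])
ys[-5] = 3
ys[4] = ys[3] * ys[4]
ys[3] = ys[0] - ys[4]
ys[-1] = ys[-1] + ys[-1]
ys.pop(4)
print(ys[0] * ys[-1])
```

append ys[0]+ys[-1] = 7+5 = 12 → [7, 2, 0, 5, 12]
ys[-5] = 3 → [3, 2, 0, 5, 12]
ys[4] = ys[3]*ys[4] = 5*12 = 60 → [3, 2, 0, 5, 60]
ys[3] = ys[0]-ys[4] = 3-60 = -57 → [3, 2, 0, -57, 60]
ys[-1] = ys[-1]+ys[-1] = 60+60 = 120 → [3, 2, 0, -57, 120]
pop(4) removes 120 → [3, 2, 0, -57]
ys[0]*ys[-1] = 3*(-57) = -171

-171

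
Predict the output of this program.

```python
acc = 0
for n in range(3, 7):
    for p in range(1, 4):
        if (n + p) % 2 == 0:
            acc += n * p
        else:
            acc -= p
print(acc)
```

n=3,p=1: even sum, acc = 0+3 = 3
n=3,p=2: odd sum, acc = 3-2 = 1
n=3,p=3: even sum, acc = 1+9 = 10
n=4,p=1: odd sum, acc = 10-1 = 9
n=4,p=2: even sum, acc = 9+8 = 17
n=4,p=3: odd sum, acc = 17-3 = 14
n=5,p=1: even sum, acc = 14+5 = 19
n=5,p=2: odd sum, acc = 19-2 = 17
n=5,p=3: even sum, acc = 17+15 = 32
n=6,p=1: odd sum, acc = 32-1 = 31
n=6,p=2: even sum, acc = 31+12 = 43
n=6,p=3: odd sum, acc = 43-3 = 40

40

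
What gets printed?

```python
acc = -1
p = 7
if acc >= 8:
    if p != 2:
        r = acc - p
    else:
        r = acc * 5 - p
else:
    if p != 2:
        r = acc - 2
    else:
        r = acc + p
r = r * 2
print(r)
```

-6

acc=-1, p=7
acc >= 8 is False; p != 2 is True
→ r = acc - 2 = -3
r = (-3)*2 = -6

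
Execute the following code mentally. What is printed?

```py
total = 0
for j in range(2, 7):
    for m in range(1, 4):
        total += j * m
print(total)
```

j=2,m=1: total = 0+2 = 2
j=2,m=2: total = 2+4 = 6
j=2,m=3: total = 6+6 = 12
j=3,m=1: total = 12+3 = 15
j=3,m=2: total = 15+6 = 21
j=3,m=3: total = 21+9 = 30
j=4,m=1: total = 30+4 = 34
j=4,m=2: total = 34+8 = 42
j=4,m=3: total = 42+12 = 54
j=5,m=1: total = 54+5 = 59
j=5,m=2: total = 59+10 = 69
j=5,m=3: total = 69+15 = 84
j=6,m=1: total = 84+6 = 90
j=6,m=2: total = 90+12 = 102
j=6,m=3: total = 102+18 = 120

120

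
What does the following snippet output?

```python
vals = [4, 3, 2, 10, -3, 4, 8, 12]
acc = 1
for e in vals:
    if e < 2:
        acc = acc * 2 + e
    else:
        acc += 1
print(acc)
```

10

e=4: not <2, acc = 1+1 = 2
e=3: not <2, acc = 2+1 = 3
e=2: not <2, acc = 3+1 = 4
e=10: not <2, acc = 4+1 = 5
e=-3: <2, acc = 5*2+(-3) = 7
e=4: not <2, acc = 7+1 = 8
e=8: not <2, acc = 8+1 = 9
e=12: not <2, acc = 9+1 = 10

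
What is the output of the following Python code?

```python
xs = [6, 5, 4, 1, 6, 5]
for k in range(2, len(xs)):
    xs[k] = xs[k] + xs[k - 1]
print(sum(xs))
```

k=2: xs[2] = 4+5 = 9 → [6, 5, 9, 1, 6, 5]
k=3: xs[3] = 1+9 = 10 → [6, 5, 9, 10, 6, 5]
k=4: xs[4] = 6+10 = 16 → [6, 5, 9, 10, 16, 5]
k=5: xs[5] = 5+16 = 21 → [6, 5, 9, 10, 16, 21]
sum = 67

67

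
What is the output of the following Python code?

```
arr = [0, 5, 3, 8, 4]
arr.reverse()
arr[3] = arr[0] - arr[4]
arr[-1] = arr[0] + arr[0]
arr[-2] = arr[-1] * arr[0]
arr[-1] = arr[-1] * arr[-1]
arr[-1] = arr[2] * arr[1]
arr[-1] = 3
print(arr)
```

reverse → [4, 8, 3, 5, 0]
arr[3] = arr[0]-arr[4] = 4-0 = 4 → [4, 8, 3, 4, 0]
arr[-1] = arr[0]+arr[0] = 4+4 = 8 → [4, 8, 3, 4, 8]
arr[-2] = arr[-1]*arr[0] = 8*4 = 32 → [4, 8, 3, 32, 8]
arr[-1] = arr[-1]*arr[-1] = 8*8 = 64 → [4, 8, 3, 32, 64]
arr[-1] = arr[2]*arr[1] = 3*8 = 24 → [4, 8, 3, 32, 24]
arr[-1] = 3 → [4, 8, 3, 32, 3]

[4, 8, 3, 32, 3]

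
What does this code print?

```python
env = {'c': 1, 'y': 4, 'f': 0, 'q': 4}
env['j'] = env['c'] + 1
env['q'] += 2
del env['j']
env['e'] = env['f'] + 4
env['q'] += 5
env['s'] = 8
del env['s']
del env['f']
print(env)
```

env['j'] = env['c']+1 = 2 → {'c': 1, 'y': 4, 'f': 0, 'q': 4, 'j': 2}
env['q'] = 4+2 = 6 → {'c': 1, 'y': 4, 'f': 0, 'q': 6, 'j': 2}
del 'j' → {'c': 1, 'y': 4, 'f': 0, 'q': 6}
env['e'] = env['f']+4 = 4 → {'c': 1, 'y': 4, 'f': 0, 'q': 6, 'e': 4}
env['q'] = 6+5 = 11 → {'c': 1, 'y': 4, 'f': 0, 'q': 11, 'e': 4}
env['s'] = 8 → {'c': 1, 'y': 4, 'f': 0, 'q': 11, 'e': 4, 's': 8}
del 's' → {'c': 1, 'y': 4, 'f': 0, 'q': 11, 'e': 4}
del 'f' → {'c': 1, 'y': 4, 'q': 11, 'e': 4}

{'c': 1, 'y': 4, 'q': 11, 'e': 4}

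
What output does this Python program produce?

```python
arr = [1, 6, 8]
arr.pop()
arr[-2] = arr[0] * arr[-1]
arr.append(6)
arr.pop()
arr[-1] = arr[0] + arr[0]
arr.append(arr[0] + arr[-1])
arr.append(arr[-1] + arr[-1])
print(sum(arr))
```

pop() removes 8 → [1, 6]
arr[-2] = arr[0]*arr[-1] = 1*6 = 6 → [6, 6]
append 6 → [6, 6, 6]
pop() removes 6 → [6, 6]
arr[-1] = arr[0]+arr[0] = 6+6 = 12 → [6, 12]
append arr[0]+arr[-1] = 6+12 = 18 → [6, 12, 18]
append arr[-1]+arr[-1] = 18+18 = 36 → [6, 12, 18, 36]
sum = 72

72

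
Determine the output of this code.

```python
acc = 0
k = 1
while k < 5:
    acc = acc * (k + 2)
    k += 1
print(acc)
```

0

k=1: acc = 0*3 = 0
k=2: acc = 0*4 = 0
k=3: acc = 0*5 = 0
k=4: acc = 0*6 = 0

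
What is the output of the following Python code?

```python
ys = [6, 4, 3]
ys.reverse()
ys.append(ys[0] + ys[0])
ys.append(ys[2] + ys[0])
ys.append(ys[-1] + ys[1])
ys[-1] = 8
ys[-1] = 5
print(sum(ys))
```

reverse → [3, 4, 6]
append ys[0]+ys[0] = 3+3 = 6 → [3, 4, 6, 6]
append ys[2]+ys[0] = 6+3 = 9 → [3, 4, 6, 6, 9]
append ys[-1]+ys[1] = 9+4 = 13 → [3, 4, 6, 6, 9, 13]
ys[-1] = 8 → [3, 4, 6, 6, 9, 8]
ys[-1] = 5 → [3, 4, 6, 6, 9, 5]
sum = 33

33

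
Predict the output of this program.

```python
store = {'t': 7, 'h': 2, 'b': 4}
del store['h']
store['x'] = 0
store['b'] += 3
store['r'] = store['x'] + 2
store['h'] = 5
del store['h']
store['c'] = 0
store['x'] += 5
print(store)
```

del 'h' → {'t': 7, 'b': 4}
store['x'] = 0 → {'t': 7, 'b': 4, 'x': 0}
store['b'] = 4+3 = 7 → {'t': 7, 'b': 7, 'x': 0}
store['r'] = store['x']+2 = 2 → {'t': 7, 'b': 7, 'x': 0, 'r': 2}
store['h'] = 5 → {'t': 7, 'b': 7, 'x': 0, 'r': 2, 'h': 5}
del 'h' → {'t': 7, 'b': 7, 'x': 0, 'r': 2}
store['c'] = 0 → {'t': 7, 'b': 7, 'x': 0, 'r': 2, 'c': 0}
store['x'] = 0+5 = 5 → {'t': 7, 'b': 7, 'x': 5, 'r': 2, 'c': 0}

{'t': 7, 'b': 7, 'x': 5, 'r': 2, 'c': 0}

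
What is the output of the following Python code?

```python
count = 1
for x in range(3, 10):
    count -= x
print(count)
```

-41

x=3: count = 1-3 = -2
x=4: count = (-2)-4 = -6
x=5: count = (-6)-5 = -11
x=6: count = (-11)-6 = -17
x=7: count = (-17)-7 = -24
x=8: count = (-24)-8 = -32
x=9: count = (-32)-9 = -41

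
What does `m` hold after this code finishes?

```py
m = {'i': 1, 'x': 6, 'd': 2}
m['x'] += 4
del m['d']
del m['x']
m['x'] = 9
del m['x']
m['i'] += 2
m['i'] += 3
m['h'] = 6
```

m['x'] = 6+4 = 10 → {'i': 1, 'x': 10, 'd': 2}
del 'd' → {'i': 1, 'x': 10}
del 'x' → {'i': 1}
m['x'] = 9 → {'i': 1, 'x': 9}
del 'x' → {'i': 1}
m['i'] = 1+2 = 3 → {'i': 3}
m['i'] = 3+3 = 6 → {'i': 6}
m['h'] = 6 → {'i': 6, 'h': 6}

{'i': 6, 'h': 6}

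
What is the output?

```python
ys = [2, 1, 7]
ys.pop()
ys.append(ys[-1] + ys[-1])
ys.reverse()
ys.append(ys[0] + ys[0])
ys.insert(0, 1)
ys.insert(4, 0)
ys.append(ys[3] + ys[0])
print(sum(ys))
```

13

pop() removes 7 → [2, 1]
append ys[-1]+ys[-1] = 1+1 = 2 → [2, 1, 2]
reverse → [2, 1, 2]
append ys[0]+ys[0] = 2+2 = 4 → [2, 1, 2, 4]
insert 1 at 0 → [1, 2, 1, 2, 4]
insert 0 at 4 → [1, 2, 1, 2, 0, 4]
append ys[3]+ys[0] = 2+1 = 3 → [1, 2, 1, 2, 0, 4, 3]
sum = 13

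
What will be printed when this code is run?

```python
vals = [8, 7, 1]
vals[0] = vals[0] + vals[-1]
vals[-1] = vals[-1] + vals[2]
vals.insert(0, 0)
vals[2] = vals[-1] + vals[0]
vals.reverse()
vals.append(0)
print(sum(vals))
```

13

vals[0] = vals[0]+vals[-1] = 8+1 = 9 → [9, 7, 1]
vals[-1] = vals[-1]+vals[2] = 1+1 = 2 → [9, 7, 2]
insert 0 at 0 → [0, 9, 7, 2]
vals[2] = vals[-1]+vals[0] = 2+0 = 2 → [0, 9, 2, 2]
reverse → [2, 2, 9, 0]
append 0 → [2, 2, 9, 0, 0]
sum = 13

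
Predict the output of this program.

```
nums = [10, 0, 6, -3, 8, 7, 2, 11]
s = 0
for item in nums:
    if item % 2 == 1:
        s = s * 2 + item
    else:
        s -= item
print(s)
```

item=10: not odd, s = 0-10 = -10
item=0: not odd, s = (-10)-0 = -10
item=6: not odd, s = (-10)-6 = -16
item=-3: odd, s = (-16)*2+(-3) = -35
item=8: not odd, s = (-35)-8 = -43
item=7: odd, s = (-43)*2+7 = -79
item=2: not odd, s = (-79)-2 = -81
item=11: odd, s = (-81)*2+11 = -151

-151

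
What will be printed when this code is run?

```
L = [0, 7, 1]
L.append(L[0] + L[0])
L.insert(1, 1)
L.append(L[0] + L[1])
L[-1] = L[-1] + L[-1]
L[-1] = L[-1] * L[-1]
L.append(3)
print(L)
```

[0, 1, 7, 1, 0, 4, 3]

append L[0]+L[0] = 0+0 = 0 → [0, 7, 1, 0]
insert 1 at 1 → [0, 1, 7, 1, 0]
append L[0]+L[1] = 0+1 = 1 → [0, 1, 7, 1, 0, 1]
L[-1] = L[-1]+L[-1] = 1+1 = 2 → [0, 1, 7, 1, 0, 2]
L[-1] = L[-1]*L[-1] = 2*2 = 4 → [0, 1, 7, 1, 0, 4]
append 3 → [0, 1, 7, 1, 0, 4, 3]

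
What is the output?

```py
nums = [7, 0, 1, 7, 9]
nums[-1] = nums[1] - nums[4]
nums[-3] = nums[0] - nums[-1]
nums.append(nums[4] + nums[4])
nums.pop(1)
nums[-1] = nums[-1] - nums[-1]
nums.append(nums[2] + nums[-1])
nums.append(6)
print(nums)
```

[7, 16, 7, -9, 0, 7, 6]

nums[-1] = nums[1]-nums[4] = 0-9 = -9 → [7, 0, 1, 7, -9]
nums[-3] = nums[0]-nums[-1] = 7-(-9) = 16 → [7, 0, 16, 7, -9]
append nums[4]+nums[4] = (-9)+(-9) = -18 → [7, 0, 16, 7, -9, -18]
pop(1) removes 0 → [7, 16, 7, -9, -18]
nums[-1] = nums[-1]-nums[-1] = (-18)-(-18) = 0 → [7, 16, 7, -9, 0]
append nums[2]+nums[-1] = 7+0 = 7 → [7, 16, 7, -9, 0, 7]
append 6 → [7, 16, 7, -9, 0, 7, 6]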